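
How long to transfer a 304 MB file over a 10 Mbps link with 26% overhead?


Effective throughput = 10 * (1 - 26/100) = 7.4 Mbps
File size in Mb = 304 * 8 = 2432 Mb
Time = 2432 / 7.4
Time = 328.6486 seconds


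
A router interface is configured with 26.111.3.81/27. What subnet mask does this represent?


/27 means 27 network bits, 5 host bits
Binary: 11111111111111111111111111100000
Mask: 255.255.255.224


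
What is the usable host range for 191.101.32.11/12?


Network: 191.96.0.0
Broadcast: 191.111.255.255
First usable = network + 1
Last usable = broadcast - 1
Range: 191.96.0.1 to 191.111.255.254


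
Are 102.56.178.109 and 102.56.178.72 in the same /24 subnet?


Mask: 255.255.255.0
102.56.178.109 AND mask = 102.56.178.0
102.56.178.72 AND mask = 102.56.178.0
Yes, same subnet (102.56.178.0)


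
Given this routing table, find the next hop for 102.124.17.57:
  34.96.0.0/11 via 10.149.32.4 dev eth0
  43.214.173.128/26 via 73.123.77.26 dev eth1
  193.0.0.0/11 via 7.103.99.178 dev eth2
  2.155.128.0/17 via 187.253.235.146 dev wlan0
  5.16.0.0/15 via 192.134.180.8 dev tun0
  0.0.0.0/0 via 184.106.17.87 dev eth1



Longest prefix match for 102.124.17.57:
  /11 34.96.0.0: no
  /26 43.214.173.128: no
  /11 193.0.0.0: no
  /17 2.155.128.0: no
  /15 5.16.0.0: no
  /0 0.0.0.0: MATCH
Selected: next-hop 184.106.17.87 via eth1 (matched /0)


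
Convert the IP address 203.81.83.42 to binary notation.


203 = 11001011
81 = 01010001
83 = 01010011
42 = 00101010
Binary: 11001011.01010001.01010011.00101010


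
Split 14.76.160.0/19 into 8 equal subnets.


New prefix = 19 + 3 = 22
Each subnet has 1024 addresses
  14.76.160.0/22
  14.76.164.0/22
  14.76.168.0/22
  14.76.172.0/22
  14.76.176.0/22
  14.76.180.0/22
  14.76.184.0/22
  14.76.188.0/22
Subnets: 14.76.160.0/22, 14.76.164.0/22, 14.76.168.0/22, 14.76.172.0/22, 14.76.176.0/22, 14.76.180.0/22, 14.76.184.0/22, 14.76.188.0/22


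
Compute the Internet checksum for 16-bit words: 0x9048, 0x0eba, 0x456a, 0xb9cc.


Sum all words (with carry folding):
+ 0x9048 = 0x9048
+ 0x0eba = 0x9f02
+ 0x456a = 0xe46c
+ 0xb9cc = 0x9e39
One's complement: ~0x9e39
Checksum = 0x61c6


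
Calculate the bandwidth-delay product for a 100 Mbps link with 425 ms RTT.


BDP = bandwidth * RTT
= 100 Mbps * 425 ms
= 100 * 1e6 * 425 / 1000 bits
= 42500000 bits
= 5312500 bytes
= 5187.9883 KB
BDP = 42500000 bits (5312500 bytes)


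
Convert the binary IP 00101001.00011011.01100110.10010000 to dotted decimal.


00101001 = 41
00011011 = 27
01100110 = 102
10010000 = 144
IP: 41.27.102.144


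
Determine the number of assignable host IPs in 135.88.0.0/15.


Host bits = 32 - 15 = 17
Total addresses = 2^17 = 131072
Usable = total - 2 (network and broadcast)
Usable hosts: 131070


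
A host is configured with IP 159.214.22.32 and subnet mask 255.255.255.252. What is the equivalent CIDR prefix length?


Binary: 11111111.11111111.11111111.11111100
Count leading 1s
Prefix: /30


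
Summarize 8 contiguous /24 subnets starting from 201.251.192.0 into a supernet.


Original prefix: /24
Number of subnets: 8 = 2^3
New prefix = 24 - 3 = 21
Supernet: 201.251.192.0/21


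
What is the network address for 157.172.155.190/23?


IP:   10011101.10101100.10011011.10111110
Mask: 11111111.11111111.11111110.00000000
AND operation:
Net:  10011101.10101100.10011010.00000000
Network: 157.172.154.0/23


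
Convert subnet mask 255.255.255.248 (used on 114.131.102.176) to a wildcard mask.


Subnet mask: 255.255.255.248
Wildcard = 255.255.255.255 - subnet mask
255 - 255 = 0
255 - 255 = 0
255 - 255 = 0
255 - 248 = 7
Wildcard: 0.0.0.7


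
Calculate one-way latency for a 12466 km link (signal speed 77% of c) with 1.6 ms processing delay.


Speed = 0.77 * 3e5 km/s = 231000 km/s
Propagation delay = 12466 / 231000 = 0.054 s = 53.9654 ms
Processing delay = 1.6 ms
Total one-way latency = 55.5654 ms


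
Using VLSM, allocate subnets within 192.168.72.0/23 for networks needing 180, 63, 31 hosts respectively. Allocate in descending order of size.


180 hosts -> /24 (254 usable): 192.168.72.0/24
63 hosts -> /25 (126 usable): 192.168.73.0/25
31 hosts -> /26 (62 usable): 192.168.73.128/26
Allocation: 192.168.72.0/24 (180 hosts, 254 usable); 192.168.73.0/25 (63 hosts, 126 usable); 192.168.73.128/26 (31 hosts, 62 usable)


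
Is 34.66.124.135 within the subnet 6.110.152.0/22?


Subnet network: 6.110.152.0
Test IP AND mask: 34.66.124.0
No, 34.66.124.135 is not in 6.110.152.0/22


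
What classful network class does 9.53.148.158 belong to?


First octet: 9
Binary: 00001001
0xxxxxxx -> Class A (1-126)
Class A, default mask 255.0.0.0 (/8)


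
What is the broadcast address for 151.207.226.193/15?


Network: 151.206.0.0/15
Host bits = 17
Set all host bits to 1:
Broadcast: 151.207.255.255


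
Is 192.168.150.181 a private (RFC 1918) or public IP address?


RFC 1918 private ranges:
  10.0.0.0/8 (10.0.0.0 - 10.255.255.255)
  172.16.0.0/12 (172.16.0.0 - 172.31.255.255)
  192.168.0.0/16 (192.168.0.0 - 192.168.255.255)
Private (in 192.168.0.0/16)


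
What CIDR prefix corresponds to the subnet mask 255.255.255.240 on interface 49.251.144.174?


Binary: 11111111.11111111.11111111.11110000
Count leading 1s
Prefix: /28


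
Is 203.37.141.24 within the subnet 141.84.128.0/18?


Subnet network: 141.84.128.0
Test IP AND mask: 203.37.128.0
No, 203.37.141.24 is not in 141.84.128.0/18


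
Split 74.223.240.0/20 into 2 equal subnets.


New prefix = 20 + 1 = 21
Each subnet has 2048 addresses
  74.223.240.0/21
  74.223.248.0/21
Subnets: 74.223.240.0/21, 74.223.248.0/21


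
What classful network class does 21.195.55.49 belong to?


First octet: 21
Binary: 00010101
0xxxxxxx -> Class A (1-126)
Class A, default mask 255.0.0.0 (/8)


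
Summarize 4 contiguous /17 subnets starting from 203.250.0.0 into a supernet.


Original prefix: /17
Number of subnets: 4 = 2^2
New prefix = 17 - 2 = 15
Supernet: 203.250.0.0/15


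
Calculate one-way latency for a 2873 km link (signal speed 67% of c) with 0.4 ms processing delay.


Speed = 0.67 * 3e5 km/s = 201000 km/s
Propagation delay = 2873 / 201000 = 0.0143 s = 14.2935 ms
Processing delay = 0.4 ms
Total one-way latency = 14.6935 ms


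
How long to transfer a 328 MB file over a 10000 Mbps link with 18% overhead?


Effective throughput = 10000 * (1 - 18/100) = 8200 Mbps
File size in Mb = 328 * 8 = 2624 Mb
Time = 2624 / 8200
Time = 0.32 seconds


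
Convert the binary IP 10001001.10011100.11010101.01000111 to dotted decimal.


10001001 = 137
10011100 = 156
11010101 = 213
01000111 = 71
IP: 137.156.213.71


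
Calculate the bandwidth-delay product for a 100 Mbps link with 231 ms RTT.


BDP = bandwidth * RTT
= 100 Mbps * 231 ms
= 100 * 1e6 * 231 / 1000 bits
= 23100000 bits
= 2887500 bytes
= 2819.8242 KB
BDP = 23100000 bits (2887500 bytes)


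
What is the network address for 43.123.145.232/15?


IP:   00101011.01111011.10010001.11101000
Mask: 11111111.11111110.00000000.00000000
AND operation:
Net:  00101011.01111010.00000000.00000000
Network: 43.122.0.0/15


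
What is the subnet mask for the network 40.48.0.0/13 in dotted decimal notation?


/13 means 13 network bits, 19 host bits
Binary: 11111111111110000000000000000000
Mask: 255.248.0.0


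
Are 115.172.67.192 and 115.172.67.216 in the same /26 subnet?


Mask: 255.255.255.192
115.172.67.192 AND mask = 115.172.67.192
115.172.67.216 AND mask = 115.172.67.192
Yes, same subnet (115.172.67.192)


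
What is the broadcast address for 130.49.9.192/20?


Network: 130.49.0.0/20
Host bits = 12
Set all host bits to 1:
Broadcast: 130.49.15.255


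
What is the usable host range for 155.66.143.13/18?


Network: 155.66.128.0
Broadcast: 155.66.191.255
First usable = network + 1
Last usable = broadcast - 1
Range: 155.66.128.1 to 155.66.191.254


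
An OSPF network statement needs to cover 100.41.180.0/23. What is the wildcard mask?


Subnet mask: 255.255.254.0
Wildcard = 255.255.255.255 - subnet mask
255 - 255 = 0
255 - 255 = 0
255 - 254 = 1
255 - 0 = 255
Wildcard: 0.0.1.255


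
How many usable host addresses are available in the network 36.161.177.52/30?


Host bits = 32 - 30 = 2
Total addresses = 2^2 = 4
Usable = total - 2 (network and broadcast)
Usable hosts: 2


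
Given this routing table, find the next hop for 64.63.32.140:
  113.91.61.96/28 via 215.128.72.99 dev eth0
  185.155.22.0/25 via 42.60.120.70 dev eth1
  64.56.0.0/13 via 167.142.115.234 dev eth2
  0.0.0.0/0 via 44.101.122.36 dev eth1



Longest prefix match for 64.63.32.140:
  /28 113.91.61.96: no
  /25 185.155.22.0: no
  /13 64.56.0.0: MATCH
  /0 0.0.0.0: MATCH
Selected: next-hop 167.142.115.234 via eth2 (matched /13)


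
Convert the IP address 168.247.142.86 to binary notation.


168 = 10101000
247 = 11110111
142 = 10001110
86 = 01010110
Binary: 10101000.11110111.10001110.01010110


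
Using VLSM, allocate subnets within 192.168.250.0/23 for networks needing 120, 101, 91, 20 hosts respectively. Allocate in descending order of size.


120 hosts -> /25 (126 usable): 192.168.250.0/25
101 hosts -> /25 (126 usable): 192.168.250.128/25
91 hosts -> /25 (126 usable): 192.168.251.0/25
20 hosts -> /27 (30 usable): 192.168.251.128/27
Allocation: 192.168.250.0/25 (120 hosts, 126 usable); 192.168.250.128/25 (101 hosts, 126 usable); 192.168.251.0/25 (91 hosts, 126 usable); 192.168.251.128/27 (20 hosts, 30 usable)


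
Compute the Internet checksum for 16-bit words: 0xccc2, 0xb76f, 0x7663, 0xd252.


Sum all words (with carry folding):
+ 0xccc2 = 0xccc2
+ 0xb76f = 0x8432
+ 0x7663 = 0xfa95
+ 0xd252 = 0xcce8
One's complement: ~0xcce8
Checksum = 0x3317


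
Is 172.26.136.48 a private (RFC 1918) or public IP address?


RFC 1918 private ranges:
  10.0.0.0/8 (10.0.0.0 - 10.255.255.255)
  172.16.0.0/12 (172.16.0.0 - 172.31.255.255)
  192.168.0.0/16 (192.168.0.0 - 192.168.255.255)
Private (in 172.16.0.0/12)


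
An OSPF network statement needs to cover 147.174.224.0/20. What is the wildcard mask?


Subnet mask: 255.255.240.0
Wildcard = 255.255.255.255 - subnet mask
255 - 255 = 0
255 - 255 = 0
255 - 240 = 15
255 - 0 = 255
Wildcard: 0.0.15.255


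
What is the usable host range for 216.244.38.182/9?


Network: 216.128.0.0
Broadcast: 216.255.255.255
First usable = network + 1
Last usable = broadcast - 1
Range: 216.128.0.1 to 216.255.255.254


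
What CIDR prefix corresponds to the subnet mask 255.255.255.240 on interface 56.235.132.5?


Binary: 11111111.11111111.11111111.11110000
Count leading 1s
Prefix: /28


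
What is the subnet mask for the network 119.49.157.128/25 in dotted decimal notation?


/25 means 25 network bits, 7 host bits
Binary: 11111111111111111111111110000000
Mask: 255.255.255.128


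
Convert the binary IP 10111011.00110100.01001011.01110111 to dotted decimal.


10111011 = 187
00110100 = 52
01001011 = 75
01110111 = 119
IP: 187.52.75.119


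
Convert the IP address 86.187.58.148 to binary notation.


86 = 01010110
187 = 10111011
58 = 00111010
148 = 10010100
Binary: 01010110.10111011.00111010.10010100


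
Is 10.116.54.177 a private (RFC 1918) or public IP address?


RFC 1918 private ranges:
  10.0.0.0/8 (10.0.0.0 - 10.255.255.255)
  172.16.0.0/12 (172.16.0.0 - 172.31.255.255)
  192.168.0.0/16 (192.168.0.0 - 192.168.255.255)
Private (in 10.0.0.0/8)


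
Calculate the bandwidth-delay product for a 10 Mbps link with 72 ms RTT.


BDP = bandwidth * RTT
= 10 Mbps * 72 ms
= 10 * 1e6 * 72 / 1000 bits
= 720000 bits
= 90000 bytes
= 87.8906 KB
BDP = 720000 bits (90000 bytes)


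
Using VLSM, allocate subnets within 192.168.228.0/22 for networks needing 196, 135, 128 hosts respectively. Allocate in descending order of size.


196 hosts -> /24 (254 usable): 192.168.228.0/24
135 hosts -> /24 (254 usable): 192.168.229.0/24
128 hosts -> /24 (254 usable): 192.168.230.0/24
Allocation: 192.168.228.0/24 (196 hosts, 254 usable); 192.168.229.0/24 (135 hosts, 254 usable); 192.168.230.0/24 (128 hosts, 254 usable)


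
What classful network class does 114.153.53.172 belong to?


First octet: 114
Binary: 01110010
0xxxxxxx -> Class A (1-126)
Class A, default mask 255.0.0.0 (/8)


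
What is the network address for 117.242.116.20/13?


IP:   01110101.11110010.01110100.00010100
Mask: 11111111.11111000.00000000.00000000
AND operation:
Net:  01110101.11110000.00000000.00000000
Network: 117.240.0.0/13


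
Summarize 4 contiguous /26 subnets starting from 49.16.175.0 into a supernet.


Original prefix: /26
Number of subnets: 4 = 2^2
New prefix = 26 - 2 = 24
Supernet: 49.16.175.0/24


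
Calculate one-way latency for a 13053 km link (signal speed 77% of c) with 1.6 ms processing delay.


Speed = 0.77 * 3e5 km/s = 231000 km/s
Propagation delay = 13053 / 231000 = 0.0565 s = 56.5065 ms
Processing delay = 1.6 ms
Total one-way latency = 58.1065 ms


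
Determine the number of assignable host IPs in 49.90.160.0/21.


Host bits = 32 - 21 = 11
Total addresses = 2^11 = 2048
Usable = total - 2 (network and broadcast)
Usable hosts: 2046


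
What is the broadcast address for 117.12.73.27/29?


Network: 117.12.73.24/29
Host bits = 3
Set all host bits to 1:
Broadcast: 117.12.73.31


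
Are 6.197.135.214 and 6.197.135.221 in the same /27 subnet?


Mask: 255.255.255.224
6.197.135.214 AND mask = 6.197.135.192
6.197.135.221 AND mask = 6.197.135.192
Yes, same subnet (6.197.135.192)


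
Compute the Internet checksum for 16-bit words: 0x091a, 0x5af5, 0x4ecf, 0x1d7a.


Sum all words (with carry folding):
+ 0x091a = 0x091a
+ 0x5af5 = 0x640f
+ 0x4ecf = 0xb2de
+ 0x1d7a = 0xd058
One's complement: ~0xd058
Checksum = 0x2fa7


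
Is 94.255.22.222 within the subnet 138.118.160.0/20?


Subnet network: 138.118.160.0
Test IP AND mask: 94.255.16.0
No, 94.255.22.222 is not in 138.118.160.0/20


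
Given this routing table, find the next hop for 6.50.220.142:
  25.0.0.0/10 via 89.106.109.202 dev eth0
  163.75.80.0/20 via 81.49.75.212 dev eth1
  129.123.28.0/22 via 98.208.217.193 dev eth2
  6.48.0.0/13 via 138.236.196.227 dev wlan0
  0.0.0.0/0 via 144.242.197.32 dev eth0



Longest prefix match for 6.50.220.142:
  /10 25.0.0.0: no
  /20 163.75.80.0: no
  /22 129.123.28.0: no
  /13 6.48.0.0: MATCH
  /0 0.0.0.0: MATCH
Selected: next-hop 138.236.196.227 via wlan0 (matched /13)


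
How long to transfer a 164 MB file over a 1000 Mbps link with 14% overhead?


Effective throughput = 1000 * (1 - 14/100) = 860 Mbps
File size in Mb = 164 * 8 = 1312 Mb
Time = 1312 / 860
Time = 1.5256 seconds


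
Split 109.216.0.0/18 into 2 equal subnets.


New prefix = 18 + 1 = 19
Each subnet has 8192 addresses
  109.216.0.0/19
  109.216.32.0/19
Subnets: 109.216.0.0/19, 109.216.32.0/19


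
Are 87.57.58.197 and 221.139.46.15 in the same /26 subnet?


Mask: 255.255.255.192
87.57.58.197 AND mask = 87.57.58.192
221.139.46.15 AND mask = 221.139.46.0
No, different subnets (87.57.58.192 vs 221.139.46.0)


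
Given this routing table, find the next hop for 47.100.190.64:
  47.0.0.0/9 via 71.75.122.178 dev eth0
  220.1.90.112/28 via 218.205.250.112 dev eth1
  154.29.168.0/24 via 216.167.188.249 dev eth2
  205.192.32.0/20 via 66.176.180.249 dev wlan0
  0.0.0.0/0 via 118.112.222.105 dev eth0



Longest prefix match for 47.100.190.64:
  /9 47.0.0.0: MATCH
  /28 220.1.90.112: no
  /24 154.29.168.0: no
  /20 205.192.32.0: no
  /0 0.0.0.0: MATCH
Selected: next-hop 71.75.122.178 via eth0 (matched /9)


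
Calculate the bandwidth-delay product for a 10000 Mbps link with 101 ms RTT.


BDP = bandwidth * RTT
= 10000 Mbps * 101 ms
= 10000 * 1e6 * 101 / 1000 bits
= 1010000000 bits
= 126250000 bytes
= 123291.0156 KB
BDP = 1010000000 bits (126250000 bytes)


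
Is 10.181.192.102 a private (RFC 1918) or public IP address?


RFC 1918 private ranges:
  10.0.0.0/8 (10.0.0.0 - 10.255.255.255)
  172.16.0.0/12 (172.16.0.0 - 172.31.255.255)
  192.168.0.0/16 (192.168.0.0 - 192.168.255.255)
Private (in 10.0.0.0/8)


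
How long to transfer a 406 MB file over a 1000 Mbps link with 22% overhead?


Effective throughput = 1000 * (1 - 22/100) = 780 Mbps
File size in Mb = 406 * 8 = 3248 Mb
Time = 3248 / 780
Time = 4.1641 seconds


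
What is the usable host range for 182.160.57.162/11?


Network: 182.160.0.0
Broadcast: 182.191.255.255
First usable = network + 1
Last usable = broadcast - 1
Range: 182.160.0.1 to 182.191.255.254


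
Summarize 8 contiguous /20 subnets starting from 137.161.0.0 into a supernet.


Original prefix: /20
Number of subnets: 8 = 2^3
New prefix = 20 - 3 = 17
Supernet: 137.161.0.0/17


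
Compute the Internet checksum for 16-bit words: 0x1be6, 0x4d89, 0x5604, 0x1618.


Sum all words (with carry folding):
+ 0x1be6 = 0x1be6
+ 0x4d89 = 0x696f
+ 0x5604 = 0xbf73
+ 0x1618 = 0xd58b
One's complement: ~0xd58b
Checksum = 0x2a74


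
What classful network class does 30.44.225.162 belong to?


First octet: 30
Binary: 00011110
0xxxxxxx -> Class A (1-126)
Class A, default mask 255.0.0.0 (/8)


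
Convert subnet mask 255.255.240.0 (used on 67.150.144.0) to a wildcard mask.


Subnet mask: 255.255.240.0
Wildcard = 255.255.255.255 - subnet mask
255 - 255 = 0
255 - 255 = 0
255 - 240 = 15
255 - 0 = 255
Wildcard: 0.0.15.255


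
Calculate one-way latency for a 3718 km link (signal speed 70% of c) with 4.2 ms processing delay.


Speed = 0.7 * 3e5 km/s = 210000 km/s
Propagation delay = 3718 / 210000 = 0.0177 s = 17.7048 ms
Processing delay = 4.2 ms
Total one-way latency = 21.9048 ms


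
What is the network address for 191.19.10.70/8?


IP:   10111111.00010011.00001010.01000110
Mask: 11111111.00000000.00000000.00000000
AND operation:
Net:  10111111.00000000.00000000.00000000
Network: 191.0.0.0/8


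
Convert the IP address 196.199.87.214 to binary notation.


196 = 11000100
199 = 11000111
87 = 01010111
214 = 11010110
Binary: 11000100.11000111.01010111.11010110


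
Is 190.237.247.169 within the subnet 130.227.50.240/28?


Subnet network: 130.227.50.240
Test IP AND mask: 190.237.247.160
No, 190.237.247.169 is not in 130.227.50.240/28


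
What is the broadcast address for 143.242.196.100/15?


Network: 143.242.0.0/15
Host bits = 17
Set all host bits to 1:
Broadcast: 143.243.255.255


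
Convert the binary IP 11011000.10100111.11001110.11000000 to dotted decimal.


11011000 = 216
10100111 = 167
11001110 = 206
11000000 = 192
IP: 216.167.206.192


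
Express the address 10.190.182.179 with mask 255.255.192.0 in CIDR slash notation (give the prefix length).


Binary: 11111111.11111111.11000000.00000000
Count leading 1s
Prefix: /18


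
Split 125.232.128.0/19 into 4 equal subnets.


New prefix = 19 + 2 = 21
Each subnet has 2048 addresses
  125.232.128.0/21
  125.232.136.0/21
  125.232.144.0/21
  125.232.152.0/21
Subnets: 125.232.128.0/21, 125.232.136.0/21, 125.232.144.0/21, 125.232.152.0/21


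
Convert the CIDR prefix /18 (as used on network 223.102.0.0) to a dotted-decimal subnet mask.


/18 means 18 network bits, 14 host bits
Binary: 11111111111111111100000000000000
Mask: 255.255.192.0


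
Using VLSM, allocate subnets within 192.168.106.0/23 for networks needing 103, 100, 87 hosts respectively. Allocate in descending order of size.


103 hosts -> /25 (126 usable): 192.168.106.0/25
100 hosts -> /25 (126 usable): 192.168.106.128/25
87 hosts -> /25 (126 usable): 192.168.107.0/25
Allocation: 192.168.106.0/25 (103 hosts, 126 usable); 192.168.106.128/25 (100 hosts, 126 usable); 192.168.107.0/25 (87 hosts, 126 usable)


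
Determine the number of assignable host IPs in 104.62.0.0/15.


Host bits = 32 - 15 = 17
Total addresses = 2^17 = 131072
Usable = total - 2 (network and broadcast)
Usable hosts: 131070


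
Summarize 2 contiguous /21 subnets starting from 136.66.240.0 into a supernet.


Original prefix: /21
Number of subnets: 2 = 2^1
New prefix = 21 - 1 = 20
Supernet: 136.66.240.0/20


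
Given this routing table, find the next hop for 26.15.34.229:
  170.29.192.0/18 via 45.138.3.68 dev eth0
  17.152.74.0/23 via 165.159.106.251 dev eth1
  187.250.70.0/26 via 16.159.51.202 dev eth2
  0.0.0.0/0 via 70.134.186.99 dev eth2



Longest prefix match for 26.15.34.229:
  /18 170.29.192.0: no
  /23 17.152.74.0: no
  /26 187.250.70.0: no
  /0 0.0.0.0: MATCH
Selected: next-hop 70.134.186.99 via eth2 (matched /0)


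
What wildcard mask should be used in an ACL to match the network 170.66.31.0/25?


Subnet mask: 255.255.255.128
Wildcard = 255.255.255.255 - subnet mask
255 - 255 = 0
255 - 255 = 0
255 - 255 = 0
255 - 128 = 127
Wildcard: 0.0.0.127


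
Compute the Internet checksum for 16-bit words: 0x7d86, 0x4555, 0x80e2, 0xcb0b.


Sum all words (with carry folding):
+ 0x7d86 = 0x7d86
+ 0x4555 = 0xc2db
+ 0x80e2 = 0x43be
+ 0xcb0b = 0x0eca
One's complement: ~0x0eca
Checksum = 0xf135


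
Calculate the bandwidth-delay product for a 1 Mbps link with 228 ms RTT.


BDP = bandwidth * RTT
= 1 Mbps * 228 ms
= 1 * 1e6 * 228 / 1000 bits
= 228000 bits
= 28500 bytes
= 27.832 KB
BDP = 228000 bits (28500 bytes)


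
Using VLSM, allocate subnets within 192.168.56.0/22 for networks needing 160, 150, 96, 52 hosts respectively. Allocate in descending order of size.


160 hosts -> /24 (254 usable): 192.168.56.0/24
150 hosts -> /24 (254 usable): 192.168.57.0/24
96 hosts -> /25 (126 usable): 192.168.58.0/25
52 hosts -> /26 (62 usable): 192.168.58.128/26
Allocation: 192.168.56.0/24 (160 hosts, 254 usable); 192.168.57.0/24 (150 hosts, 254 usable); 192.168.58.0/25 (96 hosts, 126 usable); 192.168.58.128/26 (52 hosts, 62 usable)


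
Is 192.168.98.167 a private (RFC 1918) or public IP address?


RFC 1918 private ranges:
  10.0.0.0/8 (10.0.0.0 - 10.255.255.255)
  172.16.0.0/12 (172.16.0.0 - 172.31.255.255)
  192.168.0.0/16 (192.168.0.0 - 192.168.255.255)
Private (in 192.168.0.0/16)


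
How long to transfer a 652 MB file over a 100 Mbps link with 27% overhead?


Effective throughput = 100 * (1 - 27/100) = 73 Mbps
File size in Mb = 652 * 8 = 5216 Mb
Time = 5216 / 73
Time = 71.4521 seconds


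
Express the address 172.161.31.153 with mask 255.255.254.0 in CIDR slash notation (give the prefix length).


Binary: 11111111.11111111.11111110.00000000
Count leading 1s
Prefix: /23


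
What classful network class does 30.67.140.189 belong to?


First octet: 30
Binary: 00011110
0xxxxxxx -> Class A (1-126)
Class A, default mask 255.0.0.0 (/8)


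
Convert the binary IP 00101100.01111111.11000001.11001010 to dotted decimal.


00101100 = 44
01111111 = 127
11000001 = 193
11001010 = 202
IP: 44.127.193.202


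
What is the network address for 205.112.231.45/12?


IP:   11001101.01110000.11100111.00101101
Mask: 11111111.11110000.00000000.00000000
AND operation:
Net:  11001101.01110000.00000000.00000000
Network: 205.112.0.0/12


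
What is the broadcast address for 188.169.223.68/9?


Network: 188.128.0.0/9
Host bits = 23
Set all host bits to 1:
Broadcast: 188.255.255.255


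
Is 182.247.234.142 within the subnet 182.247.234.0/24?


Subnet network: 182.247.234.0
Test IP AND mask: 182.247.234.0
Yes, 182.247.234.142 is in 182.247.234.0/24


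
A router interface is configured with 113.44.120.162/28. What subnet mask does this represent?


/28 means 28 network bits, 4 host bits
Binary: 11111111111111111111111111110000
Mask: 255.255.255.240


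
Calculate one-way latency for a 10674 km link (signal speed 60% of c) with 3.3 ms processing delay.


Speed = 0.6 * 3e5 km/s = 180000 km/s
Propagation delay = 10674 / 180000 = 0.0593 s = 59.3 ms
Processing delay = 3.3 ms
Total one-way latency = 62.6 ms


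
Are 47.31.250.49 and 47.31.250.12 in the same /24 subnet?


Mask: 255.255.255.0
47.31.250.49 AND mask = 47.31.250.0
47.31.250.12 AND mask = 47.31.250.0
Yes, same subnet (47.31.250.0)


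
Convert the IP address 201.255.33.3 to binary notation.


201 = 11001001
255 = 11111111
33 = 00100001
3 = 00000011
Binary: 11001001.11111111.00100001.00000011


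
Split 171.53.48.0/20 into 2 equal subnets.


New prefix = 20 + 1 = 21
Each subnet has 2048 addresses
  171.53.48.0/21
  171.53.56.0/21
Subnets: 171.53.48.0/21, 171.53.56.0/21


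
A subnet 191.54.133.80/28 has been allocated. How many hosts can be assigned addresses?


Host bits = 32 - 28 = 4
Total addresses = 2^4 = 16
Usable = total - 2 (network and broadcast)
Usable hosts: 14


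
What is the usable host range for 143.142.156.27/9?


Network: 143.128.0.0
Broadcast: 143.255.255.255
First usable = network + 1
Last usable = broadcast - 1
Range: 143.128.0.1 to 143.255.255.254


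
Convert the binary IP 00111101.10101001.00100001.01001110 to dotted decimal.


00111101 = 61
10101001 = 169
00100001 = 33
01001110 = 78
IP: 61.169.33.78


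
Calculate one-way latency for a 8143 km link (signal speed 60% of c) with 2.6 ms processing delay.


Speed = 0.6 * 3e5 km/s = 180000 km/s
Propagation delay = 8143 / 180000 = 0.0452 s = 45.2389 ms
Processing delay = 2.6 ms
Total one-way latency = 47.8389 ms


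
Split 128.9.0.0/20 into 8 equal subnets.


New prefix = 20 + 3 = 23
Each subnet has 512 addresses
  128.9.0.0/23
  128.9.2.0/23
  128.9.4.0/23
  128.9.6.0/23
  128.9.8.0/23
  128.9.10.0/23
  128.9.12.0/23
  128.9.14.0/23
Subnets: 128.9.0.0/23, 128.9.2.0/23, 128.9.4.0/23, 128.9.6.0/23, 128.9.8.0/23, 128.9.10.0/23, 128.9.12.0/23, 128.9.14.0/23


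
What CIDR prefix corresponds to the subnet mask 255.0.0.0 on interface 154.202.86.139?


Binary: 11111111.00000000.00000000.00000000
Count leading 1s
Prefix: /8


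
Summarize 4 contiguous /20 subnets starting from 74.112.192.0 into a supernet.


Original prefix: /20
Number of subnets: 4 = 2^2
New prefix = 20 - 2 = 18
Supernet: 74.112.192.0/18


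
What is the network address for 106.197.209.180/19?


IP:   01101010.11000101.11010001.10110100
Mask: 11111111.11111111.11100000.00000000
AND operation:
Net:  01101010.11000101.11000000.00000000
Network: 106.197.192.0/19


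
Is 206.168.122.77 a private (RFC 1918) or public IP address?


RFC 1918 private ranges:
  10.0.0.0/8 (10.0.0.0 - 10.255.255.255)
  172.16.0.0/12 (172.16.0.0 - 172.31.255.255)
  192.168.0.0/16 (192.168.0.0 - 192.168.255.255)
Public (not in any RFC 1918 range)


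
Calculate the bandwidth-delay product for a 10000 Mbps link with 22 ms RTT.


BDP = bandwidth * RTT
= 10000 Mbps * 22 ms
= 10000 * 1e6 * 22 / 1000 bits
= 220000000 bits
= 27500000 bytes
= 26855.4688 KB
BDP = 220000000 bits (27500000 bytes)


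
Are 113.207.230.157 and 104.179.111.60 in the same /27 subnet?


Mask: 255.255.255.224
113.207.230.157 AND mask = 113.207.230.128
104.179.111.60 AND mask = 104.179.111.32
No, different subnets (113.207.230.128 vs 104.179.111.32)


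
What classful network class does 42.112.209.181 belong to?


First octet: 42
Binary: 00101010
0xxxxxxx -> Class A (1-126)
Class A, default mask 255.0.0.0 (/8)


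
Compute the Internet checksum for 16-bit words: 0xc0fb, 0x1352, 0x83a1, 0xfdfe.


Sum all words (with carry folding):
+ 0xc0fb = 0xc0fb
+ 0x1352 = 0xd44d
+ 0x83a1 = 0x57ef
+ 0xfdfe = 0x55ee
One's complement: ~0x55ee
Checksum = 0xaa11


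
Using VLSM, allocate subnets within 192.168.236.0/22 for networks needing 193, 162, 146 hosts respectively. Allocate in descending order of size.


193 hosts -> /24 (254 usable): 192.168.236.0/24
162 hosts -> /24 (254 usable): 192.168.237.0/24
146 hosts -> /24 (254 usable): 192.168.238.0/24
Allocation: 192.168.236.0/24 (193 hosts, 254 usable); 192.168.237.0/24 (162 hosts, 254 usable); 192.168.238.0/24 (146 hosts, 254 usable)


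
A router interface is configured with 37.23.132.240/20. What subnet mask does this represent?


/20 means 20 network bits, 12 host bits
Binary: 11111111111111111111000000000000
Mask: 255.255.240.0


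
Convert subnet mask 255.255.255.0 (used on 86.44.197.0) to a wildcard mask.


Subnet mask: 255.255.255.0
Wildcard = 255.255.255.255 - subnet mask
255 - 255 = 0
255 - 255 = 0
255 - 255 = 0
255 - 0 = 255
Wildcard: 0.0.0.255


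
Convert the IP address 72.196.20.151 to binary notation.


72 = 01001000
196 = 11000100
20 = 00010100
151 = 10010111
Binary: 01001000.11000100.00010100.10010111


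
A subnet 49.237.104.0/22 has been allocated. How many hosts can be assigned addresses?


Host bits = 32 - 22 = 10
Total addresses = 2^10 = 1024
Usable = total - 2 (network and broadcast)
Usable hosts: 1022


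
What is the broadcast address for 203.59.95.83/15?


Network: 203.58.0.0/15
Host bits = 17
Set all host bits to 1:
Broadcast: 203.59.255.255


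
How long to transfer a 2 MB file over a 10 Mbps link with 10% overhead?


Effective throughput = 10 * (1 - 10/100) = 9 Mbps
File size in Mb = 2 * 8 = 16 Mb
Time = 16 / 9
Time = 1.7778 seconds


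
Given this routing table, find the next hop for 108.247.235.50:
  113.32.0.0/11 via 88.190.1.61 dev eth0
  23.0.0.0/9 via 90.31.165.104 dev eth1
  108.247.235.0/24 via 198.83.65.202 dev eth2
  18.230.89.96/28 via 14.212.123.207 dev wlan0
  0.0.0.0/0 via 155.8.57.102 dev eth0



Longest prefix match for 108.247.235.50:
  /11 113.32.0.0: no
  /9 23.0.0.0: no
  /24 108.247.235.0: MATCH
  /28 18.230.89.96: no
  /0 0.0.0.0: MATCH
Selected: next-hop 198.83.65.202 via eth2 (matched /24)


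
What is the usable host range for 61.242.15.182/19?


Network: 61.242.0.0
Broadcast: 61.242.31.255
First usable = network + 1
Last usable = broadcast - 1
Range: 61.242.0.1 to 61.242.31.254


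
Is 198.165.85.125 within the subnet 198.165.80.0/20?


Subnet network: 198.165.80.0
Test IP AND mask: 198.165.80.0
Yes, 198.165.85.125 is in 198.165.80.0/20


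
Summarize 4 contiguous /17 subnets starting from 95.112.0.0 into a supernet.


Original prefix: /17
Number of subnets: 4 = 2^2
New prefix = 17 - 2 = 15
Supernet: 95.112.0.0/15


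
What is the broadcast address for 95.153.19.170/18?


Network: 95.153.0.0/18
Host bits = 14
Set all host bits to 1:
Broadcast: 95.153.63.255


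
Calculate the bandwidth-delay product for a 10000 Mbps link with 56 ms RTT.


BDP = bandwidth * RTT
= 10000 Mbps * 56 ms
= 10000 * 1e6 * 56 / 1000 bits
= 560000000 bits
= 70000000 bytes
= 68359.375 KB
BDP = 560000000 bits (70000000 bytes)


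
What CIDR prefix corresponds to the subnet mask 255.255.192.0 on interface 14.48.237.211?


Binary: 11111111.11111111.11000000.00000000
Count leading 1s
Prefix: /18


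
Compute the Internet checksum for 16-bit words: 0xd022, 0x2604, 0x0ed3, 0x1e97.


Sum all words (with carry folding):
+ 0xd022 = 0xd022
+ 0x2604 = 0xf626
+ 0x0ed3 = 0x04fa
+ 0x1e97 = 0x2391
One's complement: ~0x2391
Checksum = 0xdc6e


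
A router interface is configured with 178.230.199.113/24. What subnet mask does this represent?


/24 means 24 network bits, 8 host bits
Binary: 11111111111111111111111100000000
Mask: 255.255.255.0


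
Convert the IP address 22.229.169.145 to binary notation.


22 = 00010110
229 = 11100101
169 = 10101001
145 = 10010001
Binary: 00010110.11100101.10101001.10010001


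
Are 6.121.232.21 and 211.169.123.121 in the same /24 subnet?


Mask: 255.255.255.0
6.121.232.21 AND mask = 6.121.232.0
211.169.123.121 AND mask = 211.169.123.0
No, different subnets (6.121.232.0 vs 211.169.123.0)


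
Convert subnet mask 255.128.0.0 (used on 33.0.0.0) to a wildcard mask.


Subnet mask: 255.128.0.0
Wildcard = 255.255.255.255 - subnet mask
255 - 255 = 0
255 - 128 = 127
255 - 0 = 255
255 - 0 = 255
Wildcard: 0.127.255.255


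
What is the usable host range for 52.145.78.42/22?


Network: 52.145.76.0
Broadcast: 52.145.79.255
First usable = network + 1
Last usable = broadcast - 1
Range: 52.145.76.1 to 52.145.79.254


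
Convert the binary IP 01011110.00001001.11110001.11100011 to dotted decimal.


01011110 = 94
00001001 = 9
11110001 = 241
11100011 = 227
IP: 94.9.241.227


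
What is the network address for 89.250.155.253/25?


IP:   01011001.11111010.10011011.11111101
Mask: 11111111.11111111.11111111.10000000
AND operation:
Net:  01011001.11111010.10011011.10000000
Network: 89.250.155.128/25


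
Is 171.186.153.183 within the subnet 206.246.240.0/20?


Subnet network: 206.246.240.0
Test IP AND mask: 171.186.144.0
No, 171.186.153.183 is not in 206.246.240.0/20


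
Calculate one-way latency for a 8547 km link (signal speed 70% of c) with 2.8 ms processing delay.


Speed = 0.7 * 3e5 km/s = 210000 km/s
Propagation delay = 8547 / 210000 = 0.0407 s = 40.7 ms
Processing delay = 2.8 ms
Total one-way latency = 43.5 ms


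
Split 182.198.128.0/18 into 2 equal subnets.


New prefix = 18 + 1 = 19
Each subnet has 8192 addresses
  182.198.128.0/19
  182.198.160.0/19
Subnets: 182.198.128.0/19, 182.198.160.0/19


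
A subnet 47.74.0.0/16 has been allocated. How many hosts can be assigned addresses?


Host bits = 32 - 16 = 16
Total addresses = 2^16 = 65536
Usable = total - 2 (network and broadcast)
Usable hosts: 65534


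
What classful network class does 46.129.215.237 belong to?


First octet: 46
Binary: 00101110
0xxxxxxx -> Class A (1-126)
Class A, default mask 255.0.0.0 (/8)


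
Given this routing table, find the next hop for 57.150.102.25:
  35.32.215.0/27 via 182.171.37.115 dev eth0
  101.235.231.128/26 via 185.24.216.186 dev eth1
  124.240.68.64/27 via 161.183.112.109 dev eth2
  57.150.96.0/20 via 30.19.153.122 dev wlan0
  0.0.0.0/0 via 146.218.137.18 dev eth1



Longest prefix match for 57.150.102.25:
  /27 35.32.215.0: no
  /26 101.235.231.128: no
  /27 124.240.68.64: no
  /20 57.150.96.0: MATCH
  /0 0.0.0.0: MATCH
Selected: next-hop 30.19.153.122 via wlan0 (matched /20)


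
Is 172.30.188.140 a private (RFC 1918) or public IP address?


RFC 1918 private ranges:
  10.0.0.0/8 (10.0.0.0 - 10.255.255.255)
  172.16.0.0/12 (172.16.0.0 - 172.31.255.255)
  192.168.0.0/16 (192.168.0.0 - 192.168.255.255)
Private (in 172.16.0.0/12)


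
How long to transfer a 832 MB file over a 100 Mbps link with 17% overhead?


Effective throughput = 100 * (1 - 17/100) = 83 Mbps
File size in Mb = 832 * 8 = 6656 Mb
Time = 6656 / 83
Time = 80.1928 seconds


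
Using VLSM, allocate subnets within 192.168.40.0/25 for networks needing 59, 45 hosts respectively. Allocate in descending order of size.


59 hosts -> /26 (62 usable): 192.168.40.0/26
45 hosts -> /26 (62 usable): 192.168.40.64/26
Allocation: 192.168.40.0/26 (59 hosts, 62 usable); 192.168.40.64/26 (45 hosts, 62 usable)


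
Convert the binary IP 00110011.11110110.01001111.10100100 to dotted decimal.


00110011 = 51
11110110 = 246
01001111 = 79
10100100 = 164
IP: 51.246.79.164


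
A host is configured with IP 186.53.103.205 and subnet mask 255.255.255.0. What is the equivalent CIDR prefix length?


Binary: 11111111.11111111.11111111.00000000
Count leading 1s
Prefix: /24


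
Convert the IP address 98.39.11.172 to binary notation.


98 = 01100010
39 = 00100111
11 = 00001011
172 = 10101100
Binary: 01100010.00100111.00001011.10101100


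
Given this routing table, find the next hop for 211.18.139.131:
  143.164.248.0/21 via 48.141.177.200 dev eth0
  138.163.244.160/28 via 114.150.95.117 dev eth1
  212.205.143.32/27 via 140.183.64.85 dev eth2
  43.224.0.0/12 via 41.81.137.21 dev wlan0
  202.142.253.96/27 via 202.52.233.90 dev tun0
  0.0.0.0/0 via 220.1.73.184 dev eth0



Longest prefix match for 211.18.139.131:
  /21 143.164.248.0: no
  /28 138.163.244.160: no
  /27 212.205.143.32: no
  /12 43.224.0.0: no
  /27 202.142.253.96: no
  /0 0.0.0.0: MATCH
Selected: next-hop 220.1.73.184 via eth0 (matched /0)


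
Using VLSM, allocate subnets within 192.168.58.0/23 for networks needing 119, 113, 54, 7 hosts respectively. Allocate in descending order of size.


119 hosts -> /25 (126 usable): 192.168.58.0/25
113 hosts -> /25 (126 usable): 192.168.58.128/25
54 hosts -> /26 (62 usable): 192.168.59.0/26
7 hosts -> /28 (14 usable): 192.168.59.64/28
Allocation: 192.168.58.0/25 (119 hosts, 126 usable); 192.168.58.128/25 (113 hosts, 126 usable); 192.168.59.0/26 (54 hosts, 62 usable); 192.168.59.64/28 (7 hosts, 14 usable)


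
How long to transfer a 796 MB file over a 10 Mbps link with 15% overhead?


Effective throughput = 10 * (1 - 15/100) = 8.5 Mbps
File size in Mb = 796 * 8 = 6368 Mb
Time = 6368 / 8.5
Time = 749.1765 seconds


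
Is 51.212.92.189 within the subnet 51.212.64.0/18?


Subnet network: 51.212.64.0
Test IP AND mask: 51.212.64.0
Yes, 51.212.92.189 is in 51.212.64.0/18


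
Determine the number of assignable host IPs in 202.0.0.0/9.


Host bits = 32 - 9 = 23
Total addresses = 2^23 = 8388608
Usable = total - 2 (network and broadcast)
Usable hosts: 8388606


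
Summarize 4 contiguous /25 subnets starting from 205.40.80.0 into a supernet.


Original prefix: /25
Number of subnets: 4 = 2^2
New prefix = 25 - 2 = 23
Supernet: 205.40.80.0/23


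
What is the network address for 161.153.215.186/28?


IP:   10100001.10011001.11010111.10111010
Mask: 11111111.11111111.11111111.11110000
AND operation:
Net:  10100001.10011001.11010111.10110000
Network: 161.153.215.176/28


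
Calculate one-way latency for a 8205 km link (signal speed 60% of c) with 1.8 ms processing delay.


Speed = 0.6 * 3e5 km/s = 180000 km/s
Propagation delay = 8205 / 180000 = 0.0456 s = 45.5833 ms
Processing delay = 1.8 ms
Total one-way latency = 47.3833 ms


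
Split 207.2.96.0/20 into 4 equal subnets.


New prefix = 20 + 2 = 22
Each subnet has 1024 addresses
  207.2.96.0/22
  207.2.100.0/22
  207.2.104.0/22
  207.2.108.0/22
Subnets: 207.2.96.0/22, 207.2.100.0/22, 207.2.104.0/22, 207.2.108.0/22


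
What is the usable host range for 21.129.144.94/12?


Network: 21.128.0.0
Broadcast: 21.143.255.255
First usable = network + 1
Last usable = broadcast - 1
Range: 21.128.0.1 to 21.143.255.254


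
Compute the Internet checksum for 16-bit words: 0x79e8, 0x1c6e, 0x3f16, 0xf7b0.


Sum all words (with carry folding):
+ 0x79e8 = 0x79e8
+ 0x1c6e = 0x9656
+ 0x3f16 = 0xd56c
+ 0xf7b0 = 0xcd1d
One's complement: ~0xcd1d
Checksum = 0x32e2


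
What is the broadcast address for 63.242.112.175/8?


Network: 63.0.0.0/8
Host bits = 24
Set all host bits to 1:
Broadcast: 63.255.255.255


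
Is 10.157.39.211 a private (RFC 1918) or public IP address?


RFC 1918 private ranges:
  10.0.0.0/8 (10.0.0.0 - 10.255.255.255)
  172.16.0.0/12 (172.16.0.0 - 172.31.255.255)
  192.168.0.0/16 (192.168.0.0 - 192.168.255.255)
Private (in 10.0.0.0/8)


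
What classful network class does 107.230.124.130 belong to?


First octet: 107
Binary: 01101011
0xxxxxxx -> Class A (1-126)
Class A, default mask 255.0.0.0 (/8)


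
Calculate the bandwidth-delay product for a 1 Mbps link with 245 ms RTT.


BDP = bandwidth * RTT
= 1 Mbps * 245 ms
= 1 * 1e6 * 245 / 1000 bits
= 245000 bits
= 30625 bytes
= 29.9072 KB
BDP = 245000 bits (30625 bytes)


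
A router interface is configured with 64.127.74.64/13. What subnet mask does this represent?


/13 means 13 network bits, 19 host bits
Binary: 11111111111110000000000000000000
Mask: 255.248.0.0


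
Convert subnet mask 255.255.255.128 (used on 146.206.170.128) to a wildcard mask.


Subnet mask: 255.255.255.128
Wildcard = 255.255.255.255 - subnet mask
255 - 255 = 0
255 - 255 = 0
255 - 255 = 0
255 - 128 = 127
Wildcard: 0.0.0.127


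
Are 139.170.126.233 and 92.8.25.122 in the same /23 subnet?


Mask: 255.255.254.0
139.170.126.233 AND mask = 139.170.126.0
92.8.25.122 AND mask = 92.8.24.0
No, different subnets (139.170.126.0 vs 92.8.24.0)


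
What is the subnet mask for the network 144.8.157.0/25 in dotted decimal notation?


/25 means 25 network bits, 7 host bits
Binary: 11111111111111111111111110000000
Mask: 255.255.255.128
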